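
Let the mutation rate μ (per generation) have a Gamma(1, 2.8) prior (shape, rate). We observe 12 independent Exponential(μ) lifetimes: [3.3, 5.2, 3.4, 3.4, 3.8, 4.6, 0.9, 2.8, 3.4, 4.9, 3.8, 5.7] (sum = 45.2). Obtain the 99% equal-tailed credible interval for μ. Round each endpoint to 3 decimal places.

Posterior: Gamma(1+12, 2.8+45.2) = Gamma(13, 48.0) (shape, rate).
Equal-tailed 99% interval: Gamma(13, 48.0) quantiles at 0.005 and 0.995.
Posterior mean ≈ 0.271, SD ≈ 0.075; a Normal approximation gives roughly [0.077, 0.464].
Exact: lower = 0.116; upper = 0.503.

[0.116, 0.503]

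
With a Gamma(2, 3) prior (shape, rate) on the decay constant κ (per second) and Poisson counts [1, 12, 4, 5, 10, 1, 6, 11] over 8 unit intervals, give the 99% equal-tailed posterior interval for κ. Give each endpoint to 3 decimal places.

[3.209, 6.586]

Posterior: Gamma(2+50, 3+8) = Gamma(52, 11) (shape, rate).
Equal-tailed 99% interval: Gamma(52, 11) quantiles at 0.005 and 0.995.
Posterior mean ≈ 4.727, SD ≈ 0.656; a Normal approximation gives roughly [3.039, 6.416].
Exact: lower = 3.209; upper = 6.586.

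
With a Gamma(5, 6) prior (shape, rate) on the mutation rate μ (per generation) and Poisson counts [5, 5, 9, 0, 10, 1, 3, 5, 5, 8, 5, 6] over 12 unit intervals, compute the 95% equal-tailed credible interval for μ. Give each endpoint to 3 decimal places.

[2.885, 4.665]

Posterior: Gamma(5+62, 6+12) = Gamma(67, 18) (shape, rate).
Equal-tailed 95% interval: Gamma(67, 18) quantiles at 0.025 and 0.975.
Posterior mean ≈ 3.722, SD ≈ 0.455; a Normal approximation gives roughly [2.831, 4.613].
Exact: lower = 2.885; upper = 4.665.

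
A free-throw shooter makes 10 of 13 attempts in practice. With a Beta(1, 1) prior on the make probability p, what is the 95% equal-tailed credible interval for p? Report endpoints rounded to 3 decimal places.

[0.492, 0.916]

Posterior: Beta(1+10, 1+3) = Beta(11, 4).
Equal-tailed 95% interval: the 0.025 and 0.975 quantiles of Beta(11, 4).
Posterior mean ≈ 0.733, SD ≈ 0.111; a Normal approximation gives roughly [0.517, 0.950].
Exact: F⁻¹(0.025) = 0.492; F⁻¹(0.975) = 0.916.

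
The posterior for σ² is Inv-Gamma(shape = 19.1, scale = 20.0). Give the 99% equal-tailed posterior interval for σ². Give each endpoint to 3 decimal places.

Inverse-Gamma(19.1, 20.0) quantiles: F⁻¹(0.005) and F⁻¹(0.995).
Equivalently, 1/σ² ~ Gamma(19.1, rate = 20.0); invert its 0.995 and 0.005 quantiles.
Posterior mean ≈ 1.105, SD ≈ 0.267; a Normal approximation gives roughly [0.417, 1.793].
Exact: lower = 0.621; upper = 2.059.

[0.621, 2.059]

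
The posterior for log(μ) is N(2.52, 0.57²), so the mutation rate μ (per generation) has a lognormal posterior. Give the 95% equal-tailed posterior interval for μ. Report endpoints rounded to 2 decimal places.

[4.07, 37.98]

On the log scale the 95% interval is 2.52 ± 1.960 × 0.57 = [1.4028, 3.6372].
Exponentiate: [e^1.4028, e^3.6372] = [4.07, 37.98].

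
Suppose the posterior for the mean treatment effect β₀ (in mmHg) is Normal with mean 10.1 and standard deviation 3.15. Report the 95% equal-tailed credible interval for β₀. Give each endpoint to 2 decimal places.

[3.93, 16.27]

The posterior is symmetric, so the 95% equal-tailed interval is β₀ = 10.1 ± z·3.15 with z = 1.960.
Half-width: 1.960 × 3.15 = 6.17.
10.1 − 6.17 = 3.93; 10.1 + 6.17 = 16.27.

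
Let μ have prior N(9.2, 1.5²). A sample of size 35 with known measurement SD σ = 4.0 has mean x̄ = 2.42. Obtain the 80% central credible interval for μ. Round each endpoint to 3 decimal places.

Posterior precision = 1/1.5² + 35/4.0² = 0.4444 + 2.1875 = 2.6319, so posterior SD = 0.6164.
Posterior mean = (9.2/1.5² + 35·2.42/4.0²) / 2.6319 = 3.5649.
Interval: 3.5649 ± 1.282 × 0.6164 → [2.775, 4.355].

[2.775, 4.355]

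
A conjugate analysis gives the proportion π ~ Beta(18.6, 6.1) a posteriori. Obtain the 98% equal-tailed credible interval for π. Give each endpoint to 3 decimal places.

Posterior: Beta(18.6, 6.1).
Equal-tailed 98% interval: the 0.01 and 0.99 quantiles of Beta(18.6, 6.1).
Posterior mean ≈ 0.753, SD ≈ 0.085; a Normal approximation gives roughly [0.555, 0.951].
Exact: F⁻¹(0.01) = 0.531; F⁻¹(0.99) = 0.916.

[0.531, 0.916]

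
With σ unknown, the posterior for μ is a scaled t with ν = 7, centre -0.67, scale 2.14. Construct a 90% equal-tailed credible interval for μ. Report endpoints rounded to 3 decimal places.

The t_7 distribution is symmetric; the 90% interval is -0.67 ± t·2.14 with t_{0.95,7} = 1.895.
Half-width: 1.895 × 2.14 = 4.054.
-0.67 − 4.054 = -4.724; -0.67 + 4.054 = 3.384.

[-4.724, 3.384]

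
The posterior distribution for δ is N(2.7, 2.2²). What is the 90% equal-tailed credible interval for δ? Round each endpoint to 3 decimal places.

[-0.919, 6.319]

The posterior is symmetric, so the 90% equal-tailed interval is δ = 2.7 ± z·2.2 with z = 1.645.
Half-width: 1.645 × 2.2 = 3.619.
2.7 − 3.619 = -0.919; 2.7 + 3.619 = 6.319.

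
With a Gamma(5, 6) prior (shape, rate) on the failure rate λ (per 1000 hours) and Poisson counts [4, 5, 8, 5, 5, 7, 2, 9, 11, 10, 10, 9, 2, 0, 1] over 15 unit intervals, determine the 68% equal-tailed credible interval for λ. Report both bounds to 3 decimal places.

[3.973, 4.884]

Posterior: Gamma(5+88, 6+15) = Gamma(93, 21) (shape, rate).
Equal-tailed 68% interval: Gamma(93, 21) quantiles at 0.16 and 0.84.
Posterior mean ≈ 4.429, SD ≈ 0.459; a Normal approximation gives roughly [3.972, 4.885].
Exact: lower = 3.973; upper = 4.884.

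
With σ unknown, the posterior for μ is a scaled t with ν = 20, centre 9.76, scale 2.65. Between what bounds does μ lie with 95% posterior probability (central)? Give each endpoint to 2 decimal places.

[4.23, 15.29]

The t_20 distribution is symmetric; the 95% interval is 9.76 ± t·2.65 with t_{0.975,20} = 2.086.
Half-width: 2.086 × 2.65 = 5.53.
9.76 − 5.53 = 4.23; 9.76 + 5.53 = 15.29.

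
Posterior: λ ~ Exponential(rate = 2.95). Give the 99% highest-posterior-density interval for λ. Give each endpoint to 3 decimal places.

The exponential density is strictly decreasing on [0, ∞), so the HPD interval is anchored at 0: [0, q] with P(λ ≤ q) = 0.99.
q = −ln(1 − 0.99) / 2.95 = 4.6052 / 2.95 = 1.561.

[0.000, 1.561]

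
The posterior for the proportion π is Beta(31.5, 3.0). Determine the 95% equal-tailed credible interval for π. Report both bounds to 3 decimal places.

[0.801, 0.981]

Posterior: Beta(31.5, 3.0).
Equal-tailed 95% interval: the 0.025 and 0.975 quantiles of Beta(31.5, 3.0).
Posterior mean ≈ 0.913, SD ≈ 0.047; a Normal approximation gives roughly [0.820, 1.006].
Exact: F⁻¹(0.025) = 0.801; F⁻¹(0.975) = 0.981.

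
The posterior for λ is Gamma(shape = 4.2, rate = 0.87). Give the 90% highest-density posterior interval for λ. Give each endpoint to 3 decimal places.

The posterior is unimodal and skewed, so the HPD interval has equal density at both endpoints and is the shortest 90% interval.
Solving f(1.203) = f(8.313) with F(8.313) − F(1.203) = 0.90 gives [1.203, 8.313].
For comparison, the equal-tailed interval is [1.705, 9.239]; the HPD is narrower and shifted toward the mode.

[1.203, 8.313]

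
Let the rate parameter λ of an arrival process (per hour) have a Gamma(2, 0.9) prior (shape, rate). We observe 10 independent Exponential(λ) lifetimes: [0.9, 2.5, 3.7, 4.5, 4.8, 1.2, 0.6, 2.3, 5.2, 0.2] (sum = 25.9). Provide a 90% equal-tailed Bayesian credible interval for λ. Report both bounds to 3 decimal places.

[0.258, 0.679]

Posterior: Gamma(2+10, 0.9+25.9) = Gamma(12, 26.8) (shape, rate).
Equal-tailed 90% interval: Gamma(12, 26.8) quantiles at 0.05 and 0.95.
Posterior mean ≈ 0.448, SD ≈ 0.129; a Normal approximation gives roughly [0.235, 0.660].
Exact: lower = 0.258; upper = 0.679.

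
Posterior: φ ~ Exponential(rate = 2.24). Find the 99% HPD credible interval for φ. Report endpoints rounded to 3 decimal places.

The exponential density is strictly decreasing on [0, ∞), so the HPD interval is anchored at 0: [0, q] with P(φ ≤ q) = 0.99.
q = −ln(1 − 0.99) / 2.24 = 4.6052 / 2.24 = 2.056.

[0.000, 2.056]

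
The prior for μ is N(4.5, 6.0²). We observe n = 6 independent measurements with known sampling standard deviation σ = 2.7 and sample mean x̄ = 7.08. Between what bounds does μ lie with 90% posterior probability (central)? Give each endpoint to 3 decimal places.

[5.213, 8.779]

Posterior precision = 1/6.0² + 6/2.7² = 0.0278 + 0.8230 = 0.8508, so posterior SD = 1.0841.
Posterior mean = (4.5/6.0² + 6·7.08/2.7²) / 0.8508 = 6.9958.
Interval: 6.9958 ± 1.645 × 1.0841 → [5.213, 8.779].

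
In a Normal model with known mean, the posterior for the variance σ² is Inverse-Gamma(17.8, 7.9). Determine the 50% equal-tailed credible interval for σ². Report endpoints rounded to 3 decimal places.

[0.387, 0.534]

Inverse-Gamma(17.8, 7.9) quantiles: F⁻¹(0.25) and F⁻¹(0.75).
Equivalently, 1/σ² ~ Gamma(17.8, rate = 7.9); invert its 0.75 and 0.25 quantiles.
Posterior mean ≈ 0.470, SD ≈ 0.118; a Normal approximation gives roughly [0.390, 0.550].
Exact: lower = 0.387; upper = 0.534.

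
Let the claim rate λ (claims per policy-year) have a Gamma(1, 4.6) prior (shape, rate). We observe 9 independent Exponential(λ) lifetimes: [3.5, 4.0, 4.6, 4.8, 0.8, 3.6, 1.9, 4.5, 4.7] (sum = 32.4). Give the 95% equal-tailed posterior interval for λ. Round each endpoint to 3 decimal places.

[0.130, 0.462]

Posterior: Gamma(1+9, 4.6+32.4) = Gamma(10, 37.0) (shape, rate).
Equal-tailed 95% interval: Gamma(10, 37.0) quantiles at 0.025 and 0.975.
Posterior mean ≈ 0.270, SD ≈ 0.085; a Normal approximation gives roughly [0.103, 0.438].
Exact: lower = 0.130; upper = 0.462.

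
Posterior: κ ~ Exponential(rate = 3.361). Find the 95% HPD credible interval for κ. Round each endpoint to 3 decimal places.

The exponential density is strictly decreasing on [0, ∞), so the HPD interval is anchored at 0: [0, q] with P(κ ≤ q) = 0.95.
q = −ln(1 − 0.95) / 3.361 = 2.9957 / 3.361 = 0.891.

[0.000, 0.891]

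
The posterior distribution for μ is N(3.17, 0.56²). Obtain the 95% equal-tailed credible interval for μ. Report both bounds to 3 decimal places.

[2.072, 4.268]

The posterior is symmetric, so the 95% equal-tailed interval is μ = 3.17 ± z·0.56 with z = 1.960.
Half-width: 1.960 × 0.56 = 1.098.
3.17 − 1.098 = 2.072; 3.17 + 1.098 = 4.268.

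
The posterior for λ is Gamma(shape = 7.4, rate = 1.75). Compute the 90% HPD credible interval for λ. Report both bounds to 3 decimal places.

The posterior is unimodal and skewed, so the HPD interval has equal density at both endpoints and is the shortest 90% interval.
Solving f(1.746) = f(6.621) with F(6.621) − F(1.746) = 0.90 gives [1.746, 6.621].
For comparison, the equal-tailed interval is [2.035, 7.067]; the HPD is narrower and shifted toward the mode.

[1.746, 6.621]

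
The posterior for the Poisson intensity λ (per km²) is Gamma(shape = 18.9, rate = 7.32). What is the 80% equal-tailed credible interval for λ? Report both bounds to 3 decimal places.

Posterior: Gamma(shape 18.9, rate 7.32).
Equal-tailed 80% interval: Gamma(18.9, 7.32) quantiles at 0.1 and 0.9.
Posterior mean ≈ 2.582, SD ≈ 0.594; a Normal approximation gives roughly [1.821, 3.343].
Exact: lower = 1.856; upper = 3.366.

[1.856, 3.366]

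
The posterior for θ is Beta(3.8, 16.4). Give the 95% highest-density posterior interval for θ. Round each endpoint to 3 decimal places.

[0.040, 0.355]

The posterior is unimodal and skewed, so the HPD interval has equal density at both endpoints and is the shortest 95% interval.
Solving f(0.040) = f(0.355) with F(0.355) − F(0.040) = 0.95 gives [0.040, 0.355].
For comparison, the equal-tailed interval is [0.054, 0.380]; the HPD is narrower and shifted toward the mode.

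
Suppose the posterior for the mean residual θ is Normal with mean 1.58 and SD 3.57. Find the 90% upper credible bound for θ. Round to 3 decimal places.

6.155

Need U with P(θ ≤ U) = 0.90: U = 1.58 + z_{0.1}·3.57.
z = 1.282; U = 1.58 + 1.282 × 3.57 = 6.155.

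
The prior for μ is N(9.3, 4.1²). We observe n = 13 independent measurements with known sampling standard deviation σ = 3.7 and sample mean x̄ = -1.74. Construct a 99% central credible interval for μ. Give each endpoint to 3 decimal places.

[-3.653, 1.475]

Posterior precision = 1/4.1² + 13/3.7² = 0.0595 + 0.9496 = 1.0091, so posterior SD = 0.9955.
Posterior mean = (9.3/4.1² + 13·-1.74/3.7²) / 1.0091 = -1.0892.
Interval: -1.0892 ± 2.576 × 0.9955 → [-3.653, 1.475].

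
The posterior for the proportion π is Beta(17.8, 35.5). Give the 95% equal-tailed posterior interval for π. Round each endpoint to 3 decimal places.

[0.215, 0.465]

Posterior: Beta(17.8, 35.5).
Equal-tailed 95% interval: the 0.025 and 0.975 quantiles of Beta(17.8, 35.5).
Posterior mean ≈ 0.334, SD ≈ 0.064; a Normal approximation gives roughly [0.209, 0.459].
Exact: F⁻¹(0.025) = 0.215; F⁻¹(0.975) = 0.465.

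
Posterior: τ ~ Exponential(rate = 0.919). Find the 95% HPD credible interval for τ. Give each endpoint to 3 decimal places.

The exponential density is strictly decreasing on [0, ∞), so the HPD interval is anchored at 0: [0, q] with P(τ ≤ q) = 0.95.
q = −ln(1 − 0.95) / 0.919 = 2.9957 / 0.919 = 3.260.

[0.000, 3.260]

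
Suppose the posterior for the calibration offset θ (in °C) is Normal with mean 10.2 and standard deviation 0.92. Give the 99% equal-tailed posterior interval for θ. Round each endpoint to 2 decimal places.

The posterior is symmetric, so the 99% equal-tailed interval is θ = 10.2 ± z·0.92 with z = 2.576.
Half-width: 2.576 × 0.92 = 2.37.
10.2 − 2.37 = 7.83; 10.2 + 2.37 = 12.57.

[7.83, 12.57]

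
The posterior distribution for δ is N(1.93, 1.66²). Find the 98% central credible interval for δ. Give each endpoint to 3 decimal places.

[-1.932, 5.792]

The posterior is symmetric, so the 98% equal-tailed interval is δ = 1.93 ± z·1.66 with z = 2.326.
Half-width: 2.326 × 1.66 = 3.862.
1.93 − 3.862 = -1.932; 1.93 + 3.862 = 5.792.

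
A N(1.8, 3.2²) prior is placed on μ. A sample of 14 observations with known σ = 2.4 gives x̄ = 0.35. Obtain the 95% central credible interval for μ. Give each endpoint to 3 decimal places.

[-0.827, 1.639]

Posterior precision = 1/3.2² + 14/2.4² = 0.0977 + 2.4306 = 2.5282, so posterior SD = 0.6289.
Posterior mean = (1.8/3.2² + 14·0.35/2.4²) / 2.5282 = 0.4060.
Interval: 0.4060 ± 1.960 × 0.6289 → [-0.827, 1.639].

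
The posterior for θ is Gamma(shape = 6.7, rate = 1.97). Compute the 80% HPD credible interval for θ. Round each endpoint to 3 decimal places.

The posterior is unimodal and skewed, so the HPD interval has equal density at both endpoints and is the shortest 80% interval.
Solving f(1.590) = f(4.767) with F(4.767) − F(1.590) = 0.80 gives [1.590, 4.767].
For comparison, the equal-tailed interval is [1.863, 5.156]; the HPD is narrower and shifted toward the mode.

[1.590, 4.767]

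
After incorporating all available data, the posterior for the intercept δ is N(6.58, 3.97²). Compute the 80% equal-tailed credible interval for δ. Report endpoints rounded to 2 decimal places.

The posterior is symmetric, so the 80% equal-tailed interval is δ = 6.58 ± z·3.97 with z = 1.282.
Half-width: 1.282 × 3.97 = 5.09.
6.58 − 5.09 = 1.49; 6.58 + 5.09 = 11.67.

[1.49, 11.67]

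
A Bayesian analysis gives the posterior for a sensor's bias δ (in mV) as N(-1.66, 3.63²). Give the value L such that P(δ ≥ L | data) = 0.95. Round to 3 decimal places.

-7.631

Need L with P(δ ≥ L) = 0.95: L = -1.66 − z_{0.05}·3.63.
z = 1.645; L = -1.66 − 1.645 × 3.63 = -7.631.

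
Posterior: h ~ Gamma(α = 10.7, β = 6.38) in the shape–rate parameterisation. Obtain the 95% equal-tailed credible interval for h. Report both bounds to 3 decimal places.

[0.828, 2.821]

Posterior: Gamma(shape 10.7, rate 6.38).
Equal-tailed 95% interval: Gamma(10.7, 6.38) quantiles at 0.025 and 0.975.
Posterior mean ≈ 1.677, SD ≈ 0.513; a Normal approximation gives roughly [0.672, 2.682].
Exact: lower = 0.828; upper = 2.821.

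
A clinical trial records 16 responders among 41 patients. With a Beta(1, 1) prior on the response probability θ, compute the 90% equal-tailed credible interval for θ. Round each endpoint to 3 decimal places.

[0.277, 0.520]

Posterior: Beta(1+16, 1+25) = Beta(17, 26).
Equal-tailed 90% interval: the 0.05 and 0.95 quantiles of Beta(17, 26).
Posterior mean ≈ 0.395, SD ≈ 0.074; a Normal approximation gives roughly [0.274, 0.517].
Exact: F⁻¹(0.05) = 0.277; F⁻¹(0.95) = 0.520.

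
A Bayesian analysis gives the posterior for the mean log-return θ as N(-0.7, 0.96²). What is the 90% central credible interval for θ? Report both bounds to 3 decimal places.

The posterior is symmetric, so the 90% equal-tailed interval is θ = -0.7 ± z·0.96 with z = 1.645.
Half-width: 1.645 × 0.96 = 1.579.
-0.7 − 1.579 = -2.279; -0.7 + 1.579 = 0.879.

[-2.279, 0.879]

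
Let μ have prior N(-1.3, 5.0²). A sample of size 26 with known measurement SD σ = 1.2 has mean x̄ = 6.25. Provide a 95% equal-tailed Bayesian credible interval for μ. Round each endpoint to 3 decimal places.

[5.773, 6.694]

Posterior precision = 1/5.0² + 26/1.2² = 0.0400 + 18.0556 = 18.0956, so posterior SD = 0.2351.
Posterior mean = (-1.3/5.0² + 26·6.25/1.2²) / 18.0956 = 6.2333.
Interval: 6.2333 ± 1.960 × 0.2351 → [5.773, 6.694].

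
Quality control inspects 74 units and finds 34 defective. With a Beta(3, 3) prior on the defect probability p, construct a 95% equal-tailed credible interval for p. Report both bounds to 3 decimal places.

[0.355, 0.572]

Posterior: Beta(3+34, 3+40) = Beta(37, 43).
Equal-tailed 95% interval: the 0.025 and 0.975 quantiles of Beta(37, 43).
Posterior mean ≈ 0.463, SD ≈ 0.055; a Normal approximation gives roughly [0.354, 0.571].
Exact: F⁻¹(0.025) = 0.355; F⁻¹(0.975) = 0.572.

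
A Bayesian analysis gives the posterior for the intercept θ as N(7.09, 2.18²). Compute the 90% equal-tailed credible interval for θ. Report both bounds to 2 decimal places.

The posterior is symmetric, so the 90% equal-tailed interval is θ = 7.09 ± z·2.18 with z = 1.645.
Half-width: 1.645 × 2.18 = 3.59.
7.09 − 3.59 = 3.50; 7.09 + 3.59 = 10.68.

[3.50, 10.68]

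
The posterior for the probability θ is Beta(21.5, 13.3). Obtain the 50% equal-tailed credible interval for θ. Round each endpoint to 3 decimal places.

[0.563, 0.675]

Posterior: Beta(21.5, 13.3).
Equal-tailed 50% interval: the 0.25 and 0.75 quantiles of Beta(21.5, 13.3).
Posterior mean ≈ 0.618, SD ≈ 0.081; a Normal approximation gives roughly [0.563, 0.673].
Exact: F⁻¹(0.25) = 0.563; F⁻¹(0.75) = 0.675.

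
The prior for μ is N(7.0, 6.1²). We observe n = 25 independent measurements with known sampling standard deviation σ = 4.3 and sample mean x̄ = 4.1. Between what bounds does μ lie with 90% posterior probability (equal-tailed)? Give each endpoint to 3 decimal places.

[2.756, 5.557]

Posterior precision = 1/6.1² + 25/4.3² = 0.0269 + 1.3521 = 1.3790, so posterior SD = 0.8516.
Posterior mean = (7.0/6.1² + 25·4.1/4.3²) / 1.3790 = 4.1565.
Interval: 4.1565 ± 1.645 × 0.8516 → [2.756, 5.557].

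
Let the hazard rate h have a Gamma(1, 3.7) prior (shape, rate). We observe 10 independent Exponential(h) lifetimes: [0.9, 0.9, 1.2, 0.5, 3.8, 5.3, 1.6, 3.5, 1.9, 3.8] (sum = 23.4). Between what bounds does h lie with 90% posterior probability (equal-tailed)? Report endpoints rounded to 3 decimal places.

Posterior: Gamma(1+10, 3.7+23.4) = Gamma(11, 27.1) (shape, rate).
Equal-tailed 90% interval: Gamma(11, 27.1) quantiles at 0.05 and 0.95.
Posterior mean ≈ 0.406, SD ≈ 0.122; a Normal approximation gives roughly [0.205, 0.607].
Exact: lower = 0.228; upper = 0.626.

[0.228, 0.626]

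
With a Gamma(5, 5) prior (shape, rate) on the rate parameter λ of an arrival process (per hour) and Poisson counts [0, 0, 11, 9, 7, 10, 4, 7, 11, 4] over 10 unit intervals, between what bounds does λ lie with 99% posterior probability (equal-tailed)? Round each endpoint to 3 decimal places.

[3.242, 6.074]

Posterior: Gamma(5+63, 5+10) = Gamma(68, 15) (shape, rate).
Equal-tailed 99% interval: Gamma(68, 15) quantiles at 0.005 and 0.995.
Posterior mean ≈ 4.533, SD ≈ 0.550; a Normal approximation gives roughly [3.117, 5.949].
Exact: lower = 3.242; upper = 6.074.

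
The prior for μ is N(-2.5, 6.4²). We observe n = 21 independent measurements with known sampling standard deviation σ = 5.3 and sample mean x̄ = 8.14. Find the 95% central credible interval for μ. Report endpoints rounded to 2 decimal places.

Posterior precision = 1/6.4² + 21/5.3² = 0.0244 + 0.7476 = 0.7720, so posterior SD = 1.1381.
Posterior mean = (-2.5/6.4² + 21·8.14/5.3²) / 0.7720 = 7.8035.
Interval: 7.8035 ± 1.960 × 1.1381 → [5.57, 10.03].

[5.57, 10.03]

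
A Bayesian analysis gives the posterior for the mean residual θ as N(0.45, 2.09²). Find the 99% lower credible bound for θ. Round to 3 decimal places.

-4.412

Need L with P(θ ≥ L) = 0.99: L = 0.45 − z_{0.01}·2.09.
z = 2.326; L = 0.45 − 2.326 × 2.09 = -4.412.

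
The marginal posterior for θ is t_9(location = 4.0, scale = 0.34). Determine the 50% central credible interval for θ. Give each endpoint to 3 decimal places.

[3.761, 4.239]

The t_9 distribution is symmetric; the 50% interval is 4.0 ± t·0.34 with t_{0.75,9} = 0.703.
Half-width: 0.703 × 0.34 = 0.239.
4.0 − 0.239 = 3.761; 4.0 + 0.239 = 4.239.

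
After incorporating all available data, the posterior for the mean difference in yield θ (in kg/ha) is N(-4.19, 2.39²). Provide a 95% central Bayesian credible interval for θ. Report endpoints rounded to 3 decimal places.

[-8.874, 0.494]

The posterior is symmetric, so the 95% equal-tailed interval is θ = -4.19 ± z·2.39 with z = 1.960.
Half-width: 1.960 × 2.39 = 4.684.
-4.19 − 4.684 = -8.874; -4.19 + 4.684 = 0.494.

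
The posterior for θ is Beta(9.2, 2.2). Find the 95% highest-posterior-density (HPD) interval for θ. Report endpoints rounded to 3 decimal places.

[0.590, 0.988]

The posterior is unimodal and skewed, so the HPD interval has equal density at both endpoints and is the shortest 95% interval.
Solving f(0.590) = f(0.988) with F(0.988) − F(0.590) = 0.95 gives [0.590, 0.988].
For comparison, the equal-tailed interval is [0.545, 0.969]; the HPD is narrower and shifted toward the mode.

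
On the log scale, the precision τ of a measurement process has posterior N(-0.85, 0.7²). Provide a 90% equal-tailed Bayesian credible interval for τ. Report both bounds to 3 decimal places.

On the log scale the 90% interval is -0.85 ± 1.645 × 0.7 = [-2.0014, 0.3014].
Exponentiate: [e^-2.0014, e^0.3014] = [0.135, 1.352].

[0.135, 1.352]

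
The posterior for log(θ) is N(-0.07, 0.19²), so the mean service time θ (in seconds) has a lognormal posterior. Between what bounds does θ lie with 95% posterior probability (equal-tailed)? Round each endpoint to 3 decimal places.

[0.642, 1.353]

On the log scale the 95% interval is -0.07 ± 1.960 × 0.19 = [-0.4424, 0.3024].
Exponentiate: [e^-0.4424, e^0.3024] = [0.642, 1.353].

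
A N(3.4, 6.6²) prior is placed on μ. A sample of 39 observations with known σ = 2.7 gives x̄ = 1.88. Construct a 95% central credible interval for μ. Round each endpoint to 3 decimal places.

Posterior precision = 1/6.6² + 39/2.7² = 0.0230 + 5.3498 = 5.3728, so posterior SD = 0.4314.
Posterior mean = (3.4/6.6² + 39·1.88/2.7²) / 5.3728 = 1.8865.
Interval: 1.8865 ± 1.960 × 0.4314 → [1.041, 2.732].

[1.041, 2.732]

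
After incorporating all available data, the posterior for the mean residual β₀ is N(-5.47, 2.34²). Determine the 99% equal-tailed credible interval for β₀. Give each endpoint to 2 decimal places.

The posterior is symmetric, so the 99% equal-tailed interval is β₀ = -5.47 ± z·2.34 with z = 2.576.
Half-width: 2.576 × 2.34 = 6.03.
-5.47 − 6.03 = -11.50; -5.47 + 6.03 = 0.56.

[-11.50, 0.56]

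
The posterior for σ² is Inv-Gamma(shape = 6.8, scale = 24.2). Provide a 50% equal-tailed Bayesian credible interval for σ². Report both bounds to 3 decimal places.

Inverse-Gamma(6.8, 24.2) quantiles: F⁻¹(0.25) and F⁻¹(0.75).
Equivalently, 1/σ² ~ Gamma(6.8, rate = 24.2); invert its 0.75 and 0.25 quantiles.
Posterior mean ≈ 4.172, SD ≈ 1.904; a Normal approximation gives roughly [2.888, 5.457].
Exact: lower = 2.904; upper = 4.930.

[2.904, 4.930]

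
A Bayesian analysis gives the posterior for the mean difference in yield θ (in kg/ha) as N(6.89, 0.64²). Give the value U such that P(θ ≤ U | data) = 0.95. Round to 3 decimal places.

Need U with P(θ ≤ U) = 0.95: U = 6.89 + z_{0.05}·0.64.
z = 1.645; U = 6.89 + 1.645 × 0.64 = 7.943.

7.943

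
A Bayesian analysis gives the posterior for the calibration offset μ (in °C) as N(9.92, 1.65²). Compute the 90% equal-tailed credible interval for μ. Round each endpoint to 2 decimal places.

[7.21, 12.63]

The posterior is symmetric, so the 90% equal-tailed interval is μ = 9.92 ± z·1.65 with z = 1.645.
Half-width: 1.645 × 1.65 = 2.71.
9.92 − 2.71 = 7.21; 9.92 + 2.71 = 12.63.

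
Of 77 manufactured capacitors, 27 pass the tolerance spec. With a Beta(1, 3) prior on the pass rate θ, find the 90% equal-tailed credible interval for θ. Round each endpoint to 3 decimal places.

[0.261, 0.434]

Posterior: Beta(1+27, 3+50) = Beta(28, 53).
Equal-tailed 90% interval: the 0.05 and 0.95 quantiles of Beta(28, 53).
Posterior mean ≈ 0.346, SD ≈ 0.053; a Normal approximation gives roughly [0.259, 0.432].
Exact: F⁻¹(0.05) = 0.261; F⁻¹(0.95) = 0.434.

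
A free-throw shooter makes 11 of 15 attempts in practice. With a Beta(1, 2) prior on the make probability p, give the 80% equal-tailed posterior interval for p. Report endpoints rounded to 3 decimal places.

[0.522, 0.803]

Posterior: Beta(1+11, 2+4) = Beta(12, 6).
Equal-tailed 80% interval: the 0.1 and 0.9 quantiles of Beta(12, 6).
Posterior mean ≈ 0.667, SD ≈ 0.108; a Normal approximation gives roughly [0.528, 0.805].
Exact: F⁻¹(0.1) = 0.522; F⁻¹(0.9) = 0.803.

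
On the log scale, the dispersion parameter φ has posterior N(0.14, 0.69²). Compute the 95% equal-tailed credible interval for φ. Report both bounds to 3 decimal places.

On the log scale the 95% interval is 0.14 ± 1.960 × 0.69 = [-1.2124, 1.4924].
Exponentiate: [e^-1.2124, e^1.4924] = [0.297, 4.448].

[0.297, 4.448]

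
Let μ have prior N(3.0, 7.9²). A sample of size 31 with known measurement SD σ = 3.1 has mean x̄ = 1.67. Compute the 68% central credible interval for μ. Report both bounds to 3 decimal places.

Posterior precision = 1/7.9² + 31/3.1² = 0.0160 + 3.2258 = 3.2418, so posterior SD = 0.5554.
Posterior mean = (3.0/7.9² + 31·1.67/3.1²) / 3.2418 = 1.6766.
Interval: 1.6766 ± 0.994 × 0.5554 → [1.124, 2.229].

[1.124, 2.229]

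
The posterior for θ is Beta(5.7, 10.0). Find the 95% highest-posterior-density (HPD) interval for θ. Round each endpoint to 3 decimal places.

[0.142, 0.593]

The posterior is unimodal and skewed, so the HPD interval has equal density at both endpoints and is the shortest 95% interval.
Solving f(0.142) = f(0.593) with F(0.593) − F(0.142) = 0.95 gives [0.142, 0.593].
For comparison, the equal-tailed interval is [0.153, 0.606]; the HPD is narrower and shifted toward the mode.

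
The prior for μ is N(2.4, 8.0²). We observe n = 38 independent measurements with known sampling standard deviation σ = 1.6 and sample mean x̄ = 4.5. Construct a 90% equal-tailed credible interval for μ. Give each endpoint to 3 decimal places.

Posterior precision = 1/8.0² + 38/1.6² = 0.0156 + 14.8437 = 14.8594, so posterior SD = 0.2594.
Posterior mean = (2.4/8.0² + 38·4.5/1.6²) / 14.8594 = 4.4978.
Interval: 4.4978 ± 1.645 × 0.2594 → [4.071, 4.924].

[4.071, 4.924]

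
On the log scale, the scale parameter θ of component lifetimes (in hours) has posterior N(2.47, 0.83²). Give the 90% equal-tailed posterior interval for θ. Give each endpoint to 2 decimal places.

On the log scale the 90% interval is 2.47 ± 1.645 × 0.83 = [1.1048, 3.8352].
Exponentiate: [e^1.1048, e^3.8352] = [3.02, 46.30].

[3.02, 46.30]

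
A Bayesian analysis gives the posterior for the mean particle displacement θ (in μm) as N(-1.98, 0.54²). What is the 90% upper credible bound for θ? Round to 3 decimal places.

Need U with P(θ ≤ U) = 0.90: U = -1.98 + z_{0.1}·0.54.
z = 1.282; U = -1.98 + 1.282 × 0.54 = -1.288.

-1.288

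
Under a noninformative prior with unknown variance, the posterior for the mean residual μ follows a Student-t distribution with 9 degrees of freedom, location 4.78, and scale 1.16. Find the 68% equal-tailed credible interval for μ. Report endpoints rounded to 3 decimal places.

The t_9 distribution is symmetric; the 68% interval is 4.78 ± t·1.16 with t_{0.84,9} = 1.053.
Half-width: 1.053 × 1.16 = 1.221.
4.78 − 1.221 = 3.559; 4.78 + 1.221 = 6.001.

[3.559, 6.001]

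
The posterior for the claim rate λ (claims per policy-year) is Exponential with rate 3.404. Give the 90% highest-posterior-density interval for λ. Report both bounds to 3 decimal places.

[0.000, 0.676]

The exponential density is strictly decreasing on [0, ∞), so the HPD interval is anchored at 0: [0, q] with P(λ ≤ q) = 0.90.
q = −ln(1 − 0.90) / 3.404 = 2.3026 / 3.404 = 0.676.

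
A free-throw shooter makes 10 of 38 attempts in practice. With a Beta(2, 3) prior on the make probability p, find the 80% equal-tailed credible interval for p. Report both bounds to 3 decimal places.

Posterior: Beta(2+10, 3+28) = Beta(12, 31).
Equal-tailed 80% interval: the 0.1 and 0.9 quantiles of Beta(12, 31).
Posterior mean ≈ 0.279, SD ≈ 0.068; a Normal approximation gives roughly [0.192, 0.366].
Exact: F⁻¹(0.1) = 0.194; F⁻¹(0.9) = 0.368.

[0.194, 0.368]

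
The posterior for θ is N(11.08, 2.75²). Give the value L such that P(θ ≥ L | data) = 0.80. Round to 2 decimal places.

Need L with P(θ ≥ L) = 0.80: L = 11.08 − z_{0.2}·2.75.
z = 0.842; L = 11.08 − 0.842 × 2.75 = 8.77.

8.77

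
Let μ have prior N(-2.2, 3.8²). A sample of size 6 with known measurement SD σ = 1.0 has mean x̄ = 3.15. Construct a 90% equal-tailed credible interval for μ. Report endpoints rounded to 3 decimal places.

Posterior precision = 1/3.8² + 6/1.0² = 0.0693 + 6.0000 = 6.0693, so posterior SD = 0.4059.
Posterior mean = (-2.2/3.8² + 6·3.15/1.0²) / 6.0693 = 3.0890.
Interval: 3.0890 ± 1.645 × 0.4059 → [2.421, 3.757].

[2.421, 3.757]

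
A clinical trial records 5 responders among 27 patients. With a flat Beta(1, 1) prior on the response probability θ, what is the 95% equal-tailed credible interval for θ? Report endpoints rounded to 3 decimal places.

[0.083, 0.369]

Posterior: Beta(1+5, 1+22) = Beta(6, 23).
Equal-tailed 95% interval: the 0.025 and 0.975 quantiles of Beta(6, 23).
Posterior mean ≈ 0.207, SD ≈ 0.074; a Normal approximation gives roughly [0.062, 0.352].
Exact: F⁻¹(0.025) = 0.083; F⁻¹(0.975) = 0.369.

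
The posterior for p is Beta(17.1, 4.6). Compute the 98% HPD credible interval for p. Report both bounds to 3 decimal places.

The posterior is unimodal and skewed, so the HPD interval has equal density at both endpoints and is the shortest 98% interval.
Solving f(0.577) = f(0.956) with F(0.956) − F(0.577) = 0.98 gives [0.577, 0.956].
For comparison, the equal-tailed interval is [0.557, 0.944]; the HPD is narrower and shifted toward the mode.

[0.577, 0.956]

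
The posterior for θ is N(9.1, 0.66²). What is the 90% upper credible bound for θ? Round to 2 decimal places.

Need U with P(θ ≤ U) = 0.90: U = 9.1 + z_{0.1}·0.66.
z = 1.282; U = 9.1 + 1.282 × 0.66 = 9.95.

9.95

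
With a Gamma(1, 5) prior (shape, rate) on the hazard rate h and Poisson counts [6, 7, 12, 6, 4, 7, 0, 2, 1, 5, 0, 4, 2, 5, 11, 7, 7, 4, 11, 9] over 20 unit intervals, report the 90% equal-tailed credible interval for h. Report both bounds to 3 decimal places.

[3.770, 5.155]

Posterior: Gamma(1+110, 5+20) = Gamma(111, 25) (shape, rate).
Equal-tailed 90% interval: Gamma(111, 25) quantiles at 0.05 and 0.95.
Posterior mean ≈ 4.440, SD ≈ 0.421; a Normal approximation gives roughly [3.747, 5.133].
Exact: lower = 3.770; upper = 5.155.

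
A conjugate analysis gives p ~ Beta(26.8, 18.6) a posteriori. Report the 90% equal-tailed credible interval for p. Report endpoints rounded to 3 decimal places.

[0.469, 0.707]

Posterior: Beta(26.8, 18.6).
Equal-tailed 90% interval: the 0.05 and 0.95 quantiles of Beta(26.8, 18.6).
Posterior mean ≈ 0.590, SD ≈ 0.072; a Normal approximation gives roughly [0.472, 0.709].
Exact: F⁻¹(0.05) = 0.469; F⁻¹(0.95) = 0.707.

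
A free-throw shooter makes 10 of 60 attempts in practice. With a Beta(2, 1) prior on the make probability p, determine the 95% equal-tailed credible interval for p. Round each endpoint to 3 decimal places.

Posterior: Beta(2+10, 1+50) = Beta(12, 51).
Equal-tailed 95% interval: the 0.025 and 0.975 quantiles of Beta(12, 51).
Posterior mean ≈ 0.190, SD ≈ 0.049; a Normal approximation gives roughly [0.094, 0.287].
Exact: F⁻¹(0.025) = 0.104; F⁻¹(0.975) = 0.295.

[0.104, 0.295]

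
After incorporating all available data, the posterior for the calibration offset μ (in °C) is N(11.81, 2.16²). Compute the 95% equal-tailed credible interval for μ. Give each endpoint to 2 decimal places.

The posterior is symmetric, so the 95% equal-tailed interval is μ = 11.81 ± z·2.16 with z = 1.960.
Half-width: 1.960 × 2.16 = 4.23.
11.81 − 4.23 = 7.58; 11.81 + 4.23 = 16.04.

[7.58, 16.04]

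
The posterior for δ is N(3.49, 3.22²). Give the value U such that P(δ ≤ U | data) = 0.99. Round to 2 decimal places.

Need U with P(δ ≤ U) = 0.99: U = 3.49 + z_{0.01}·3.22.
z = 2.326; U = 3.49 + 2.326 × 3.22 = 10.98.

10.98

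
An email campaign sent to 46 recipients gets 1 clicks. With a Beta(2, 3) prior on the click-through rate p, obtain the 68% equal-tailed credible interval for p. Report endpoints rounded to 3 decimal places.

Posterior: Beta(2+1, 3+45) = Beta(3, 48).
Equal-tailed 68% interval: the 0.16 and 0.84 quantiles of Beta(3, 48).
Posterior mean ≈ 0.059, SD ≈ 0.033; a Normal approximation gives roughly [0.026, 0.091].
Exact: F⁻¹(0.16) = 0.028; F⁻¹(0.84) = 0.090.

[0.028, 0.090]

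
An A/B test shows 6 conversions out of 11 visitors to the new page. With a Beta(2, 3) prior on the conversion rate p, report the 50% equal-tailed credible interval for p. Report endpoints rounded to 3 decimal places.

[0.415, 0.585]

Posterior: Beta(2+6, 3+5) = Beta(8, 8).
Equal-tailed 50% interval: the 0.25 and 0.75 quantiles of Beta(8, 8).
Posterior mean ≈ 0.500, SD ≈ 0.121; a Normal approximation gives roughly [0.418, 0.582].
Exact: F⁻¹(0.25) = 0.415; F⁻¹(0.75) = 0.585.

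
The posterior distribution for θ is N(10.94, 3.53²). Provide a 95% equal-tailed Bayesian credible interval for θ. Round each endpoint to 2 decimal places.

The posterior is symmetric, so the 95% equal-tailed interval is θ = 10.94 ± z·3.53 with z = 1.960.
Half-width: 1.960 × 3.53 = 6.92.
10.94 − 6.92 = 4.02; 10.94 + 6.92 = 17.86.

[4.02, 17.86]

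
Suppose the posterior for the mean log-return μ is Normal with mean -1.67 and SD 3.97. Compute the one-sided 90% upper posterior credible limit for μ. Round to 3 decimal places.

Need U with P(μ ≤ U) = 0.90: U = -1.67 + z_{0.1}·3.97.
z = 1.282; U = -1.67 + 1.282 × 3.97 = 3.418.

3.418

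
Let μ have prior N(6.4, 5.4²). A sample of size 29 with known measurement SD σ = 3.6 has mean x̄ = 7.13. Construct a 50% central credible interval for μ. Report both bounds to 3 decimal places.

[6.671, 7.566]

Posterior precision = 1/5.4² + 29/3.6² = 0.0343 + 2.2377 = 2.2719, so posterior SD = 0.6634.
Posterior mean = (6.4/5.4² + 29·7.13/3.6²) / 2.2719 = 7.1190.
Interval: 7.1190 ± 0.674 × 0.6634 → [6.671, 7.566].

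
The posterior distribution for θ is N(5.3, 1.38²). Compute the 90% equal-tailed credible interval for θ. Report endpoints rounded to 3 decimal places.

The posterior is symmetric, so the 90% equal-tailed interval is θ = 5.3 ± z·1.38 with z = 1.645.
Half-width: 1.645 × 1.38 = 2.270.
5.3 − 2.270 = 3.030; 5.3 + 2.270 = 7.570.

[3.030, 7.570]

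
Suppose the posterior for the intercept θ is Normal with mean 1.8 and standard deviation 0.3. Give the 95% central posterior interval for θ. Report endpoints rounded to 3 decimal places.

The posterior is symmetric, so the 95% equal-tailed interval is θ = 1.8 ± z·0.3 with z = 1.960.
Half-width: 1.960 × 0.3 = 0.588.
1.8 − 0.588 = 1.212; 1.8 + 0.588 = 2.388.

[1.212, 2.388]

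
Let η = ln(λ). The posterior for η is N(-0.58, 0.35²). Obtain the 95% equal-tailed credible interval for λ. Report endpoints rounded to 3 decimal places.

[0.282, 1.112]

On the log scale the 95% interval is -0.58 ± 1.960 × 0.35 = [-1.2660, 0.1060].
Exponentiate: [e^-1.2660, e^0.1060] = [0.282, 1.112].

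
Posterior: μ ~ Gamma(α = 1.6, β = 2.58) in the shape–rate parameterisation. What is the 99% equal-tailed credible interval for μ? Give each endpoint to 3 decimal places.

[0.018, 2.569]

Posterior: Gamma(shape 1.6, rate 2.58).
Equal-tailed 99% interval: Gamma(1.6, 2.58) quantiles at 0.005 and 0.995.
Posterior mean ≈ 0.620, SD ≈ 0.490; a Normal approximation gives roughly [-0.643, 1.883].
Exact: lower = 0.018; upper = 2.569.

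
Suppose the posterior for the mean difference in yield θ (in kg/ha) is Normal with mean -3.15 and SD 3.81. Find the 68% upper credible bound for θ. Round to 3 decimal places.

-1.368

Need U with P(θ ≤ U) = 0.68: U = -3.15 + z_{0.32}·3.81.
z = 0.468; U = -3.15 + 0.468 × 3.81 = -1.368.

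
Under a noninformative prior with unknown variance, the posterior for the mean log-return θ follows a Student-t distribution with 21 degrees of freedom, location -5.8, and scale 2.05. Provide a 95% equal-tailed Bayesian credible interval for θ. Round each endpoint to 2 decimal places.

The t_21 distribution is symmetric; the 95% interval is -5.8 ± t·2.05 with t_{0.975,21} = 2.080.
Half-width: 2.080 × 2.05 = 4.26.
-5.8 − 4.26 = -10.06; -5.8 + 4.26 = -1.54.

[-10.06, -1.54]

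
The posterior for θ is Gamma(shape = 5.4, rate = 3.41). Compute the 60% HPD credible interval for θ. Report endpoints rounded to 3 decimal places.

[0.832, 1.892]

The posterior is unimodal and skewed, so the HPD interval has equal density at both endpoints and is the shortest 60% interval.
Solving f(0.832) = f(1.892) with F(1.892) − F(0.832) = 0.60 gives [0.832, 1.892].
For comparison, the equal-tailed interval is [1.001, 2.111]; the HPD is narrower and shifted toward the mode.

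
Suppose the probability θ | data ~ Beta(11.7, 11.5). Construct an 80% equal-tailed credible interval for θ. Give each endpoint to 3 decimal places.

Posterior: Beta(11.7, 11.5).
Equal-tailed 80% interval: the 0.1 and 0.9 quantiles of Beta(11.7, 11.5).
Posterior mean ≈ 0.504, SD ≈ 0.102; a Normal approximation gives roughly [0.374, 0.635].
Exact: F⁻¹(0.1) = 0.372; F⁻¹(0.9) = 0.636.

[0.372, 0.636]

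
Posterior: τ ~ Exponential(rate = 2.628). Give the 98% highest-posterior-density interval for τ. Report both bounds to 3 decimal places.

[0.000, 1.489]

The exponential density is strictly decreasing on [0, ∞), so the HPD interval is anchored at 0: [0, q] with P(τ ≤ q) = 0.98.
q = −ln(1 − 0.98) / 2.628 = 3.9120 / 2.628 = 1.489.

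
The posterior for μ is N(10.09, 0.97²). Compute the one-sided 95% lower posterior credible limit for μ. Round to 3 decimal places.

Need L with P(μ ≥ L) = 0.95: L = 10.09 − z_{0.05}·0.97.
z = 1.645; L = 10.09 − 1.645 × 0.97 = 8.494.

8.494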